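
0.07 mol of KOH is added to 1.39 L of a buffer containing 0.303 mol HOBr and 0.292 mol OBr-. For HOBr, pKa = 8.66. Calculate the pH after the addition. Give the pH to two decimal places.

pH = 8.85

OH- converts HOBr to OBr-: HOBr → 0.233 mol, OBr- → 0.362 mol.
pH = pKa + log([A⁻]/[HA]) = 8.66 + log(0.362/0.233) = 8.66 +0.191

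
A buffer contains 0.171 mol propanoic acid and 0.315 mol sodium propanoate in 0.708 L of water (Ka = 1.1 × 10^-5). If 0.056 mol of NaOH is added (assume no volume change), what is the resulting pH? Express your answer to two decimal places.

After neutralization: n(CH3CH2COOH) = 0.115 mol, n(CH3CH2COO-) = 0.371 mol.
pKa = −log(1.1 × 10^-5) = 4.959
pH = pKa + log(n_CH3CH2COO-/n_CH3CH2COOH) = 4.959 + log(0.371/0.115) = 4.959 + (+0.509)

pH = 5.47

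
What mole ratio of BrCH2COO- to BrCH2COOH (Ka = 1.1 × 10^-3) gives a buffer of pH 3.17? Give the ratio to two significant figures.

pKa = -log(1.1 × 10^-3) = 2.959
pH = pKa + log(r) ⇒ log(r) = 3.17 − 2.959 = +0.211
r = [BrCH2COO-]/[BrCH2COOH] = 10^(+0.211) = 1.63

ratio = 1.6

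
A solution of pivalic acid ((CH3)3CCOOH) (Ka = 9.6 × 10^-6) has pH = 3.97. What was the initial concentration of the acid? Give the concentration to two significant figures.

[H+] = 10^(-3.97) = 1.07 × 10^-4 M = x
Ka = x²/(C₀ − x) ⇒ C₀ = x + x²/Ka
C₀ = 1.07 × 10^-4 + (1.07 × 10^-4)²/(9.6 × 10^-6) = 1.30 × 10^-3 M

C₀ = 1.3 × 10^-3 M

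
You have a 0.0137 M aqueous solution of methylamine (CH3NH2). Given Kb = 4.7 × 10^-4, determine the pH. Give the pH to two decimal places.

pH = 11.36

CH3NH2 + H2O ⇌ CH3NH3+ + OH-
Kb = [OH-]²/(0.0137 − [OH-]) = 4.7 × 10^-4
[OH-] is not negligible relative to C₀; solve [OH-]² + 0.00047·[OH-] − 6.44e-06 = 0.
[OH-] = (−Kb + √(Kb² + 4·Kb·C₀))/2 = 2.31 × 10^-3 M
pOH = 2.64, so pH = 14.00 − pOH = 11.36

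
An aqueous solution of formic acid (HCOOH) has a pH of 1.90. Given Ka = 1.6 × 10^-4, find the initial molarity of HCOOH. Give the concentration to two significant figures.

[H+] = 10^(-1.90) = 1.26 × 10^-2 M = x
Ka = x²/(C₀ − x) ⇒ C₀ = x + x²/Ka
C₀ = 1.26 × 10^-2 + (1.26 × 10^-2)²/(1.6 × 10^-4) = 1.00 M

C₀ = 1.0 M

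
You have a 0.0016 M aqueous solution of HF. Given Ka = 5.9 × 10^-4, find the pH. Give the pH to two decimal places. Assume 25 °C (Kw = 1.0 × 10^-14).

HF ⇌ F- + H+
From the ICE table, Ka = x²/(0.0016 − x) = 5.9 × 10^-4.
The 5% rule fails; solving x² + Ka·x − Ka·C₀ = 0 exactly:
x = [−0.00059 + √(0.00059² + 3.78e-06)]/2 = 7.20 × 10^-4 M
pH = −log[H+] = −log(7.20 × 10^-4) = 3.14

pH = 3.14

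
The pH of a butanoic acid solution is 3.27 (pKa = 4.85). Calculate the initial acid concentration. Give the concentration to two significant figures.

[H+] = 10^(-3.27) = 5.37 × 10^-4 M = x
Ka = 10^(−4.85) = 1.41 × 10^-5
Ka = x²/(C₀ − x) ⇒ C₀ = x + x²/Ka
C₀ = 5.37 × 10^-4 + (5.37 × 10^-4)²/(1.41 × 10^-5) = 2.10 × 10^-2 M

C₀ = 2.1 × 10^-2 M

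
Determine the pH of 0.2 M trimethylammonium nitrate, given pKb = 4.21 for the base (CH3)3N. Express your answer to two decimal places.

pH = 5.24

(CH3)3NH+ is the conjugate acid of the weak base (CH3)3N.
Kb = 10^(−4.21) = 6.17 × 10^-5
Ka = Kw/Kb = 1.0×10^-14 / 6.17 × 10^-5 = 1.62 × 10^-10
From the ICE table, Ka = [H+]²/(0.2 − [H+]) = 1.62 × 10^-10.
Neglecting [H+] in the denominator: [H+] = √(1.62 × 10^-10 × 0.2) = 5.69 × 10^-6 M
pH = −log(5.69 × 10^-6) = 5.24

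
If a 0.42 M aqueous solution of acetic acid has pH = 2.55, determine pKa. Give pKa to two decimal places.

[H+] = 10^(-2.55) = 2.82 × 10^-3 M
At equilibrium [HA] = 0.42 − 2.82 × 10^-3 = 4.17 × 10^-1 M
Ka = [H+][A-]/[HA] = (2.82 × 10^-3)² / 4.17 × 10^-1 = 1.91 × 10^-5
pKa = -log(1.91 × 10^-5) = 4.72

pKa = 4.72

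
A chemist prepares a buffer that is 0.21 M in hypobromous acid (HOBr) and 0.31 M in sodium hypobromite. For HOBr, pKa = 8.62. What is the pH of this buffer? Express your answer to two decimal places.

Using pH = pKa + log([base]/[acid]) with [base]/[acid] = 0.31/0.21:
pH = 8.62 + (+0.169) = 8.79

pH = 8.79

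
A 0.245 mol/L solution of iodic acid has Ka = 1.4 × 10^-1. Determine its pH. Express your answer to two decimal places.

HIO3 ⇌ IO3- + H+
Ka = [H+]²/(0.245 − [H+]) = 1.4 × 10^-1
[H+] is not negligible relative to C₀; solve [H+]² + 0.14·[H+] − 0.0343 = 0.
[H+] = (−Ka + √(Ka² + 4·Ka·C₀))/2 = 1.28 × 10^-1 M
pH = −log(1.28 × 10^-1) = 0.89

pH = 0.89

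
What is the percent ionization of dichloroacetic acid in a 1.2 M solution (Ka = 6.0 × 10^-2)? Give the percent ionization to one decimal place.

Cl2CHCOOH ⇌ Cl2CHCOO- + H+; let x = [H+] at equilibrium.
Solve x² + 0.06x − 0.072 = 0 → x = 2.40 × 10^-1 M
Fraction ionized = 2.40 × 10^-1 / 1.2 = 0.2000 → 20.0%

20.0%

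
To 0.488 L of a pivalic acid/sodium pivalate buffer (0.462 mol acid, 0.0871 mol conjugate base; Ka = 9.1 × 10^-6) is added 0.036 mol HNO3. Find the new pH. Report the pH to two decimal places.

pH = 4.05

After neutralization: n((CH3)3CCOOH) = 0.498 mol, n((CH3)3CCOO-) = 0.0511 mol.
pKa = −log(9.1 × 10^-6) = 5.041
pH = pKa + log([A⁻]/[HA]) = 5.041 + log(0.0511/0.498) = 5.041 -0.989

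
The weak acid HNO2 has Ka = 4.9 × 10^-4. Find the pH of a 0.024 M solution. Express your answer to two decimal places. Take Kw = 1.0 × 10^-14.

HNO2 ⇌ NO2- + H+
Let x = [H+] at equilibrium. Ka = x²/(0.024 − x).
Here C₀/Ka ≈ 49, so the small-x approximation fails. Use the quadratic:
x = [−0.00049 + √(0.00049² + 4.7e-05)]/2 = 3.19 × 10^-3 M
pH = −log(3.19 × 10^-3) = 2.50

pH = 2.50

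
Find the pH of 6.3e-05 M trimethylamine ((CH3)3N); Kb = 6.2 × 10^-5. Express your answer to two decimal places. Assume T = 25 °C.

(CH3)3N + H2O ⇌ (CH3)3NH+ + OH-
From the ICE table, Kb = x²/(6.3e-05 − x) = 6.2 × 10^-5.
x is not negligible relative to C₀; solve x² + 6.2e-05·x − 3.91e-09 = 0.
x = (−Kb + √(Kb² + 4·Kb·C₀))/2 = 3.88 × 10^-5 M
pOH = −log(3.88 × 10^-5) = 4.41; pH = 14.00 − 4.41 = 9.59

pH = 9.59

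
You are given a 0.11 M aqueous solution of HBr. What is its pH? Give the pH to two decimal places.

HBr is a strong acid and dissociates completely, so [H+] = 0.11 M.
pH = -log(0.11) = 0.96

pH = 0.96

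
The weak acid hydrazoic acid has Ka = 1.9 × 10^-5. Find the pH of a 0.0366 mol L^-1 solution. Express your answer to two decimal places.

pH = 3.08

HN3 ⇌ N3- + H+
From the ICE table, Ka = x²/(0.0366 − x) = 1.9 × 10^-5.
Since Ka ≪ C₀, x ≈ √(Ka·C₀) = 8.34 × 10^-4 M.
pH = −log[H+] = −log(8.34 × 10^-4) = 3.08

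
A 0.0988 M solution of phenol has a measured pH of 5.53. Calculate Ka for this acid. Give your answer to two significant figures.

Ka = 8.8 × 10^-11

[H+] = 10^(-5.53) = 2.95 × 10^-6 M
At equilibrium [HA] = 0.0988 − 2.95 × 10^-6 = 9.88 × 10^-2 M
Ka = [H+][A-]/[HA] = (2.95 × 10^-6)² / 9.88 × 10^-2 = 8.8 × 10^-11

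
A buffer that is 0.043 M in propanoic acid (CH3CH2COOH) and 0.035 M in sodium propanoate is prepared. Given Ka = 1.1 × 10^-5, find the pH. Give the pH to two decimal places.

pKa = −log(1.1 × 10^-5) = 4.959
pH = pKa + log([A⁻]/[HA]) = 4.959 + log(0.035/0.043)
pH = 4.959 + (-0.089) = 4.87

pH = 4.87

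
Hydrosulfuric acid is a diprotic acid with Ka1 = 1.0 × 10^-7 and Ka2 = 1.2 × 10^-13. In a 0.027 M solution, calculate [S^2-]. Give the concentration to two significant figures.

1.2 × 10^-13 M

First ionization gives [H+] ≈ [HS-] = 5.20 × 10^-5 M.
Second step: Ka2 = [H+][S^2-]/[HS-] ≈ [S^2-] (since [H+] ≈ [HS-]).
So [S^2-] ≈ Ka2.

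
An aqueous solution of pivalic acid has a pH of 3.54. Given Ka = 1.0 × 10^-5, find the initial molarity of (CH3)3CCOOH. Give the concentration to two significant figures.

C₀ = 8.6 × 10^-3 M

[H+] = 10^(-3.54) = 2.88 × 10^-4 M = x
Ka = x²/(C₀ − x) ⇒ C₀ = x + x²/Ka
C₀ = 2.88 × 10^-4 + (2.88 × 10^-4)²/(1.0 × 10^-5) = 8.58 × 10^-3 M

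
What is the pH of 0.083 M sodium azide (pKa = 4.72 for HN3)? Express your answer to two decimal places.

N3- is the conjugate base of the weak acid HN3.
Ka = 10^(−4.72) = 1.91 × 10^-5
Kb = Kw/Ka = 1.0×10^-14 / 1.91 × 10^-5 = 5.24 × 10^-10
Kb = [OH-]²/(0.083 − [OH-]) = 5.24 × 10^-10
Neglecting [OH-] in the denominator: [OH-] = √(5.24 × 10^-10 × 0.083) = 6.59 × 10^-6 M
Check: 0.0079% ionized — well under 5%, approximation valid.
pOH = −log(6.59 × 10^-6) = 5.18; pH = 14.00 − 5.18 = 8.82

pH = 8.82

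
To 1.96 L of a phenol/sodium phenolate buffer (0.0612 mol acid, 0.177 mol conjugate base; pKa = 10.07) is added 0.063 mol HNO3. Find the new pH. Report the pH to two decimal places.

pH = 10.03

After neutralization: n(C6H5OH) = 0.124 mol, n(C6H5O-) = 0.114 mol.
pH = pKa + log([A⁻]/[HA]) = 10.07 + log(0.114/0.124) = 10.07 -0.037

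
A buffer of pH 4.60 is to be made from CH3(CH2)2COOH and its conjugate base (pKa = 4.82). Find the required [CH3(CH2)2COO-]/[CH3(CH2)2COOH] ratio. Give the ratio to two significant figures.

ratio = 0.60

pH = pKa + log(r) ⇒ log(r) = 4.60 − 4.82 = -0.22
r = [CH3(CH2)2COO-]/[CH3(CH2)2COOH] = 10^(-0.22) = 0.603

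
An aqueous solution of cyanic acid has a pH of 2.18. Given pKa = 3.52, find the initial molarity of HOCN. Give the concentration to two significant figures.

C₀ = 1.5 × 10^-1 M

[H+] = 10^(-2.18) = 6.61 × 10^-3 M = x
Ka = 10^(−3.52) = 3.02 × 10^-4
Ka = x²/(C₀ − x) ⇒ C₀ = x + x²/Ka
C₀ = 6.61 × 10^-3 + (6.61 × 10^-3)²/(3.02 × 10^-4) = 1.51 × 10^-1 M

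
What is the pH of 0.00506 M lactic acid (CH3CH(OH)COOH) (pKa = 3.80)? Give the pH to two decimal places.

pH = 3.09

CH3CH(OH)COOH ⇌ CH3CH(OH)COO- + H+
Ka = 10^(−3.80) = 1.58 × 10^-4
From the ICE table, Ka = [H+]²/(0.00506 − [H+]) = 1.58 × 10^-4.
The 5% rule fails; solving [H+]² + Ka·[H+] − Ka·C₀ = 0 exactly:
[H+] = [−0.000158 + √(0.000158² + 3.2e-06)]/2 = 8.19 × 10^-4 M
pH = −log[H+] = −log(8.19 × 10^-4) = 3.09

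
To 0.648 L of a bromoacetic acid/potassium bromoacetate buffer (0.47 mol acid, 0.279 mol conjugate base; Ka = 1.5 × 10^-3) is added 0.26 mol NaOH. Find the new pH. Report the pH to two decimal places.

pH = 3.23

After neutralization: n(BrCH2COOH) = 0.21 mol, n(BrCH2COO-) = 0.539 mol.
pKa = −log(1.5 × 10^-3) = 2.824
Henderson–Hasselbalch with mole ratio 0.539/0.21: pH = 2.824 + (+0.409)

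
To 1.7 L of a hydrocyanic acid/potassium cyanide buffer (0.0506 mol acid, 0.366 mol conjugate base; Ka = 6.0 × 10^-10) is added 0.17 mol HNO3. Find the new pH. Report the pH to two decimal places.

pH = 9.17

Added H+ converts CN- to HCN: HCN → 0.221 mol, CN- → 0.196 mol.
pKa = −log(6.0 × 10^-10) = 9.222
Henderson–Hasselbalch with mole ratio 0.196/0.221: pH = 9.222 + (-0.052)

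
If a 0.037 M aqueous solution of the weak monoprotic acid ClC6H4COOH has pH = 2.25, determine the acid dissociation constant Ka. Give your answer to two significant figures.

Ka = 1.0 × 10^-3

[H+] = 10^(-2.25) = 5.62 × 10^-3 M
At equilibrium [HA] = 0.037 − 5.62 × 10^-3 = 3.14 × 10^-2 M
Ka = [H+][A-]/[HA] = (5.62 × 10^-3)² / 3.14 × 10^-2 = 1.0 × 10^-3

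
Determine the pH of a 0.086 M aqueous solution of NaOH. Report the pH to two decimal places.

pH = 12.93

NaOH is a strong base; [OH-] = 0.086 M.
pOH = -log(0.086) = 1.07
pH = 14.00 - 1.07 = 12.93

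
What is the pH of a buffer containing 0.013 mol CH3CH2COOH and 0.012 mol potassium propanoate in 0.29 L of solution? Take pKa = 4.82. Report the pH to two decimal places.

Using pH = pKa + log([base]/[acid]) with [base]/[acid] = 0.012/0.013:
pH = 4.82 + (-0.035) = 4.79

pH = 4.79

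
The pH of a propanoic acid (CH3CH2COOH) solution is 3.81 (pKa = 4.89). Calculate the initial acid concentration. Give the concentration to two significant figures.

[H+] = 10^(-3.81) = 1.55 × 10^-4 M = x
Ka = 10^(−4.89) = 1.29 × 10^-5
Ka = x²/(C₀ − x) ⇒ C₀ = x + x²/Ka
C₀ = 1.55 × 10^-4 + (1.55 × 10^-4)²/(1.29 × 10^-5) = 2.02 × 10^-3 M

C₀ = 2.0 × 10^-3 M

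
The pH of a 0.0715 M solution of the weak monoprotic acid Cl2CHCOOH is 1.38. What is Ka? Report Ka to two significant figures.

Ka = 5.8 × 10^-2

[H+] = 10^(-1.38) = 4.17 × 10^-2 M
At equilibrium [HA] = 0.0715 − 4.17 × 10^-2 = 2.98 × 10^-2 M
Ka = [H+][A-]/[HA] = (4.17 × 10^-2)² / 2.98 × 10^-2 = 5.8 × 10^-2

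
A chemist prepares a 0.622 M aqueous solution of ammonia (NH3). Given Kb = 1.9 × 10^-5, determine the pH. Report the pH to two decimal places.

pH = 11.54

NH3 + H2O ⇌ NH4+ + OH-
From the ICE table, Kb = [OH-]²/(0.622 − [OH-]) = 1.9 × 10^-5.
Assume [OH-] ≪ 0.622: [OH-] ≈ √(1.9 × 10^-5 × 0.622) = 3.44 × 10^-3 M
Check: 0.55% ionized — well under 5%, approximation valid.
pOH = 2.46, so pH = 14.00 − pOH = 11.54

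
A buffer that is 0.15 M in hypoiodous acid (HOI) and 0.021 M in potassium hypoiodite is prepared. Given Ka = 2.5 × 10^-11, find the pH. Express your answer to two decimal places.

pKa = −log(2.5 × 10^-11) = 10.602
Henderson–Hasselbalch: pH = pKa + log([OI-]/[HOI]) = 10.602 + log(0.021/0.15)
pH = 10.602 + (-0.854) = 9.75

pH = 9.75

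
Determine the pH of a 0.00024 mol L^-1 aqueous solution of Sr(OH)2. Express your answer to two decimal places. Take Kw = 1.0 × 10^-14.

pH = 10.68

Sr(OH)2 is a strong base (each formula unit releases 2 OH-); [OH-] = 0.00048 M.
pOH = -log(0.00048) = 3.32
pH = 14.00 - 3.32 = 10.68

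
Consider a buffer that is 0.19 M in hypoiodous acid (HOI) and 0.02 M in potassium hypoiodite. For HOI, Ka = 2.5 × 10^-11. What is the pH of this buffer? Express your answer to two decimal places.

pH = 9.62

pKa = −log(2.5 × 10^-11) = 10.602
Henderson–Hasselbalch: pH = pKa + log([OI-]/[HOI]) = 10.602 + log(0.02/0.19)
pH = 10.602 + (-0.978) = 9.62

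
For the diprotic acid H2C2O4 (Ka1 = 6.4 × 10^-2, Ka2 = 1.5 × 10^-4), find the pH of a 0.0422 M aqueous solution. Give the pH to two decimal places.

pH = 1.54

Ka1 ≫ Ka2, so treat the first dissociation as the only significant source of H+.
Ka1 = x²/(0.0422 − x) = 6.4 × 10^-2
Solving the quadratic: x = (−Ka1 + √(Ka1² + 4·Ka1·C₀))/2 = 2.90 × 10^-2 M
pH = −log(2.90 × 10^-2) = 1.54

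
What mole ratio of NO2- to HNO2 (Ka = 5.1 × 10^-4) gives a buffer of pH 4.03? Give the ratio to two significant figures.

pKa = -log(5.1 × 10^-4) = 3.292
pH = pKa + log(r) ⇒ log(r) = 4.03 − 3.292 = +0.738
r = [NO2-]/[HNO2] = 10^(+0.738) = 5.47

ratio = 5.5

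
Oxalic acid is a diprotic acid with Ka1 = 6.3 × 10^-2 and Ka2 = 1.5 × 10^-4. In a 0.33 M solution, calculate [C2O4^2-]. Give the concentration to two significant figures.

First ionization gives [H+] ≈ [HC2O4-] = 1.16 × 10^-1 M.
Second step: Ka2 = [H+][C2O4^2-]/[HC2O4-] ≈ [C2O4^2-] (since [H+] ≈ [HC2O4-]).
So [C2O4^2-] ≈ Ka2.

1.5 × 10^-4 M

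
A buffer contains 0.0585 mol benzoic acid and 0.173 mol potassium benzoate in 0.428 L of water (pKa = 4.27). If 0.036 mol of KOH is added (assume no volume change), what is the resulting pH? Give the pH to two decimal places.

After neutralization: n(C6H5COOH) = 0.0225 mol, n(C6H5COO-) = 0.209 mol.
Henderson–Hasselbalch with mole ratio 0.209/0.0225: pH = 4.27 + (+0.968)

pH = 5.24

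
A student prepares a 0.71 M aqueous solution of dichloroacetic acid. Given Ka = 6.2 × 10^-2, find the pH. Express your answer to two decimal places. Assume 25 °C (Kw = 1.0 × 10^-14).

Cl2CHCOOH ⇌ Cl2CHCOO- + H+
Ka = x²/(0.71 − x) = 6.2 × 10^-2
The 5% rule fails; solving x² + Ka·x − Ka·C₀ = 0 exactly:
x = (−Ka + √(Ka² + 4·Ka·C₀))/2 = 1.81 × 10^-1 M
pH = −log(1.81 × 10^-1) = 0.74

pH = 0.74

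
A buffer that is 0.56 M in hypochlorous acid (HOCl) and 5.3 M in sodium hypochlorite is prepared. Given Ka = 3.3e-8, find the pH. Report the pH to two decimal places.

pKa = −log(3.3 × 10^-8) = 7.481
Henderson–Hasselbalch: pH = pKa + log([OCl-]/[HOCl]) = 7.481 + log(5.3/0.56)
pH = 7.481 + (+0.976) = 8.46

pH = 8.46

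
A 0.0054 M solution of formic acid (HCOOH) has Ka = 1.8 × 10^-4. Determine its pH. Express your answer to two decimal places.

pH = 3.05

HCOOH ⇌ HCOO- + H+
Let x = [H+] at equilibrium. Ka = x²/(0.0054 − x).
Here C₀/Ka ≈ 30, so the small-x approximation fails. Use the quadratic:
x = (−Ka + √(Ka² + 4·Ka·C₀))/2 = 9.00 × 10^-4 M
pH = −log[H+] = −log(9.00 × 10^-4) = 3.05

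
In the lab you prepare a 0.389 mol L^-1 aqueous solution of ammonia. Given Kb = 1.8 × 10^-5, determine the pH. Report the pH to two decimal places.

pH = 11.42

NH3 + H2O ⇌ NH4+ + OH-
From the ICE table, Kb = [OH-]²/(0.389 − [OH-]) = 1.8 × 10^-5.
Since Kb ≪ C₀, [OH-] ≈ √(Kb·C₀) = 2.65 × 10^-3 M.
pOH = 2.58, so pH = 14.00 − pOH = 11.42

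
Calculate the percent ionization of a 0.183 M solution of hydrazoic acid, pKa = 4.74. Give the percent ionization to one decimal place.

HN3 ⇌ N3- + H+; let x = [H+] at equilibrium.
Ka = 10^(−4.74) = 1.82 × 10^-5
x ≈ √(Ka·C₀) = √(1.82 × 10^-5 × 0.183) = 1.82 × 10^-3 M
Fraction ionized = 1.82 × 10^-3 / 0.183 = 0.0099 → 1.0%

1.0%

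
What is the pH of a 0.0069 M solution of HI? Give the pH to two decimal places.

pH = 2.16

HI is a strong acid and dissociates completely, so [H+] = 0.0069 M.
pH = -log(0.0069) = 2.16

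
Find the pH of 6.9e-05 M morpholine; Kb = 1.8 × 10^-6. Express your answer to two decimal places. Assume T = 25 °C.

pH = 9.01

C4H8ONH + H2O ⇌ C4H8ONH2+ + OH-
From the ICE table, Kb = [OH-]²/(6.9e-05 − [OH-]) = 1.8 × 10^-6.
Here C₀/Kb ≈ 38.3, so the small-[OH-] approximation fails. Use the quadratic:
[OH-] = (−Kb + √(Kb² + 4·Kb·C₀))/2 = 1.03 × 10^-5 M
pOH = −log(1.03 × 10^-5) = 4.99; pH = 14.00 − 4.99 = 9.01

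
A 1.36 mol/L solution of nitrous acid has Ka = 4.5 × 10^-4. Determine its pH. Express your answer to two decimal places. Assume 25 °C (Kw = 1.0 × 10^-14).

pH = 1.61

HNO2 ⇌ NO2- + H+
Let x = [H+] at equilibrium. Ka = x²/(1.36 − x).
Neglecting x in the denominator: x = √(4.5 × 10^-4 × 1.36) = 2.47 × 10^-2 M
pH = −log(2.47 × 10^-2) = 1.61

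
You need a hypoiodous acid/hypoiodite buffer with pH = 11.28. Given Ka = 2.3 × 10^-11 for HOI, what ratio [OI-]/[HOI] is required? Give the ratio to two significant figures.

ratio = 4.4

pKa = -log(2.3 × 10^-11) = 10.638
pH = pKa + log(r) ⇒ log(r) = 11.28 − 10.638 = +0.642
r = [OI-]/[HOI] = 10^(+0.642) = 4.39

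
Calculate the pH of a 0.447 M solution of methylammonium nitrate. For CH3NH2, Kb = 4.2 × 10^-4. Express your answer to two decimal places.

pH = 5.49

CH3NH3+ is the conjugate acid of the weak base CH3NH2.
Ka = Kw/Kb = 1.0×10^-14 / 4.2 × 10^-4 = 2.38 × 10^-11
Ka = x²/(0.447 − x) = 2.38 × 10^-11
Neglecting x in the denominator: x = √(2.38 × 10^-11 × 0.447) = 3.26 × 10^-6 M
pH = −log(3.26 × 10^-6) = 5.49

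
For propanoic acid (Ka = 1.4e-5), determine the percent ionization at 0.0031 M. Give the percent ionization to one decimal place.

6.5%

CH3CH2COOH ⇌ CH3CH2COO- + H+; let x = [H+] at equilibrium.
Ka = x²/(C₀ − x); solving the quadratic gives x = 2.01 × 10^-4 M.
Fraction ionized = 2.01 × 10^-4 / 0.0031 = 0.0648 → 6.5%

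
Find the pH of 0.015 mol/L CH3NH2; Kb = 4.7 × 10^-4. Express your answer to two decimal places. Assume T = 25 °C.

pH = 11.39

CH3NH2 + H2O ⇌ CH3NH3+ + OH-
Kb = [OH-]²/(0.015 − [OH-]) = 4.7 × 10^-4
[OH-] is not negligible relative to C₀; solve [OH-]² + 0.00047·[OH-] − 7.05e-06 = 0.
[OH-] = [−0.00047 + √(0.00047² + 2.82e-05)]/2 = 2.43 × 10^-3 M
pOH = 2.61, so pH = 14.00 − pOH = 11.39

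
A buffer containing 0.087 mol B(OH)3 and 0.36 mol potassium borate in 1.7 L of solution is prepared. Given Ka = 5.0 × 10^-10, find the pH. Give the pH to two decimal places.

pKa = −log(5.0 × 10^-10) = 9.301
Henderson–Hasselbalch: pH = pKa + log([B(OH)4-]/[B(OH)3]) = 9.301 + log(0.36/0.087)
pH = 9.301 + (+0.617) = 9.92

pH = 9.92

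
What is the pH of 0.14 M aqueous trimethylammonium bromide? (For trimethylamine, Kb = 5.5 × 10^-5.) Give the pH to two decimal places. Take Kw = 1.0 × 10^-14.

(CH3)3NH+ is the conjugate acid of the weak base (CH3)3N.
Ka = Kw/Kb = 1.0×10^-14 / 5.5 × 10^-5 = 1.82 × 10^-10
Ka = [H+]²/(0.14 − [H+]) = 1.82 × 10^-10
Assume [H+] ≪ 0.14: [H+] ≈ √(1.82 × 10^-10 × 0.14) = 5.05 × 10^-6 M
pH = −log(5.05 × 10^-6) = 5.30

pH = 5.30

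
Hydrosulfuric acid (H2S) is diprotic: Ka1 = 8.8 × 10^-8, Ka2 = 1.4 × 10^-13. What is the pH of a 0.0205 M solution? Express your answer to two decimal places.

pH = 4.37

Since Ka1 ≫ Ka2, the first ionization dominates [H+].
Ka1 = x²/(0.0205 − x) = 8.8 × 10^-8
x ≈ √(8.8 × 10^-8 × 0.0205) = 4.25 × 10^-5 M
pH = −log(4.25 × 10^-5) = 4.37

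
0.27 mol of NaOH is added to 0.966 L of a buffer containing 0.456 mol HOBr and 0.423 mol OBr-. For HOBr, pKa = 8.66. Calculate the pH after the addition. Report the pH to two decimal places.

After neutralization: n(HOBr) = 0.186 mol, n(OBr-) = 0.693 mol.
pH = pKa + log(n_OBr-/n_HOBr) = 8.66 + log(0.693/0.186) = 8.66 + (+0.571)

pH = 9.23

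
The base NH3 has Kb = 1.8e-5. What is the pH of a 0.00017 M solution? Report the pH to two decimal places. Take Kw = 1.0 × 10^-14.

pH = 9.67

NH3 + H2O ⇌ NH4+ + OH-
Kb = [OH-]²/(0.00017 − [OH-]) = 1.8 × 10^-5
Here C₀/Kb ≈ 9.44, so the small-[OH-] approximation fails. Use the quadratic:
[OH-] = (−Kb + √(Kb² + 4·Kb·C₀))/2 = 4.70 × 10^-5 M
pOH = −log(4.70 × 10^-5) = 4.33; pH = 14.00 − 4.33 = 9.67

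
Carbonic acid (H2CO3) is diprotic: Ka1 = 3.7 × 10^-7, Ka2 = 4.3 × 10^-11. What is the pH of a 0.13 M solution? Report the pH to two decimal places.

pH = 3.66

Since Ka1 ≫ Ka2, the first ionization dominates [H+].
Ka1 = x²/(0.13 − x) = 3.7 × 10^-7
x ≈ √(3.7 × 10^-7 × 0.13) = 2.19 × 10^-4 M
pH = −log(2.19 × 10^-4) = 3.66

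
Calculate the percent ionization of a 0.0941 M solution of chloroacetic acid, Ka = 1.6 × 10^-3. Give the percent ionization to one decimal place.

12.2%

ClCH2COOH ⇌ ClCH2COO- + H+; let x = [H+] at equilibrium.
Solve x² + 0.0016x − 0.000151 = 0 → x = 1.15 × 10^-2 M
% ionization = x/C₀ × 100% = 1.15 × 10^-2/0.0941 × 100% = 12.2%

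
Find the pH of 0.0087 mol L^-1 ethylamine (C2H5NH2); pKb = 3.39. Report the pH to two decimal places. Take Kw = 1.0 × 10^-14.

pH = 11.23

C2H5NH2 + H2O ⇌ C2H5NH3+ + OH-
Kb = 10^(−3.39) = 4.07 × 10^-4
From the ICE table, Kb = [OH-]²/(0.0087 − [OH-]) = 4.07 × 10^-4.
[OH-] is not negligible relative to C₀; solve [OH-]² + 0.000407·[OH-] − 3.54e-06 = 0.
[OH-] = (−Kb + √(Kb² + 4·Kb·C₀))/2 = 1.69 × 10^-3 M
pOH = 2.77, so pH = 14.00 − pOH = 11.23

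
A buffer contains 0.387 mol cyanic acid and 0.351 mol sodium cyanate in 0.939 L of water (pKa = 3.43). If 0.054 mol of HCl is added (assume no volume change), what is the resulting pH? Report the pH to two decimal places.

pH = 3.26

Added H+ converts OCN- to HOCN: HOCN → 0.441 mol, OCN- → 0.297 mol.
Henderson–Hasselbalch with mole ratio 0.297/0.441: pH = 3.43 + (-0.172)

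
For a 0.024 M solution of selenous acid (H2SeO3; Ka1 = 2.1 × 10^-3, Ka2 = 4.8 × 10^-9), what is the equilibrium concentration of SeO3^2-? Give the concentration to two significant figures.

4.8 × 10^-9 M

First ionization gives [H+] ≈ [HSeO3-] = 6.13 × 10^-3 M.
Second step: Ka2 = [H+][SeO3^2-]/[HSeO3-] ≈ [SeO3^2-] (since [H+] ≈ [HSeO3-]).
So [SeO3^2-] ≈ Ka2.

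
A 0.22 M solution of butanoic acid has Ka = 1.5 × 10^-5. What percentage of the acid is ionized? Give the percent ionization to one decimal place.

CH3(CH2)2COOH ⇌ CH3(CH2)2COO- + H+; let x = [H+] at equilibrium.
x ≈ √(Ka·C₀) = √(1.5 × 10^-5 × 0.22) = 1.82 × 10^-3 M
Fraction ionized = 1.82 × 10^-3 / 0.22 = 0.0083 → 0.8%

0.8%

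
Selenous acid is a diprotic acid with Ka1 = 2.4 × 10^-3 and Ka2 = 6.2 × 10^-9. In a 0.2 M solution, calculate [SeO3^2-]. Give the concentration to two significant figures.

First ionization gives [H+] ≈ [HSeO3-] = 2.07 × 10^-2 M.
Second step: Ka2 = [H+][SeO3^2-]/[HSeO3-] ≈ [SeO3^2-] (since [H+] ≈ [HSeO3-]).
So [SeO3^2-] ≈ Ka2.

6.2 × 10^-9 M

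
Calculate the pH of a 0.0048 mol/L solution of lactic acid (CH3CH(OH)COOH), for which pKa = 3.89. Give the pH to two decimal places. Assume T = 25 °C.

CH3CH(OH)COOH ⇌ CH3CH(OH)COO- + H+
Ka = 10^(−3.89) = 1.29 × 10^-4
Let x = [H+] at equilibrium. Ka = x²/(0.0048 − x).
x is not negligible relative to C₀; solve x² + 0.000129·x − 6.19e-07 = 0.
x = (−Ka + √(Ka² + 4·Ka·C₀))/2 = 7.25 × 10^-4 M
pH = −log(7.25 × 10^-4) = 3.14

pH = 3.14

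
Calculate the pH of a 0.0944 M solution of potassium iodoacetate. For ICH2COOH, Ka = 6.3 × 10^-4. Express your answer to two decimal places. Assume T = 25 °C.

pH = 8.09

ICH2COO- is the conjugate base of the weak acid ICH2COOH.
Kb = Kw/Ka = 1.0×10^-14 / 6.3 × 10^-4 = 1.59 × 10^-11
Kb = [OH-]²/(0.0944 − [OH-]) = 1.59 × 10^-11
Neglecting [OH-] in the denominator: [OH-] = √(1.59 × 10^-11 × 0.0944) = 1.23 × 10^-6 M
([OH-]/C₀ = 0.0013% < 5%, so the approximation holds.)
pOH = −log(1.23 × 10^-6) = 5.91; pH = 14.00 − 5.91 = 8.09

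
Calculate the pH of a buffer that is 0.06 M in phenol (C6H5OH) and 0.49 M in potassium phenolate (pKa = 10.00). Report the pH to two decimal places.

pH = 10.91

Henderson–Hasselbalch: pH = pKa + log([C6H5O-]/[C6H5OH]) = 10.00 + log(0.49/0.06)
pH = 10.00 + (+0.912) = 10.91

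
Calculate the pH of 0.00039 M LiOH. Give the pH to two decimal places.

LiOH is a strong base; [OH-] = 0.00039 M.
pOH = -log(0.00039) = 3.41
pH = 14.00 - 3.41 = 10.59

pH = 10.59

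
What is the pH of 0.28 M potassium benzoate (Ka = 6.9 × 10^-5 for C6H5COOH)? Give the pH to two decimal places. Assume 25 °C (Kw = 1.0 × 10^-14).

C6H5COO- is the conjugate base of the weak acid C6H5COOH.
Kb = Kw/Ka = 1.0×10^-14 / 6.9 × 10^-5 = 1.45 × 10^-10
Kb = [OH-]²/(0.28 − [OH-]) = 1.45 × 10^-10
Since Kb ≪ C₀, [OH-] ≈ √(Kb·C₀) = 6.37 × 10^-6 M.
pOH = 5.20, so pH = 14.00 − pOH = 8.80

pH = 8.80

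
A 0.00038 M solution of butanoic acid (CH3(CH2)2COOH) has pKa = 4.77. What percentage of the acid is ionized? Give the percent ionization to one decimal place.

CH3(CH2)2COOH ⇌ CH3(CH2)2COO- + H+; let x = [H+] at equilibrium.
Ka = 10^(−4.77) = 1.70 × 10^-5
Ka = x²/(C₀ − x); solving the quadratic gives x = 7.23 × 10^-5 M.
% ionization = x/C₀ × 100% = 7.23 × 10^-5/0.00038 × 100% = 19.0%

19.0%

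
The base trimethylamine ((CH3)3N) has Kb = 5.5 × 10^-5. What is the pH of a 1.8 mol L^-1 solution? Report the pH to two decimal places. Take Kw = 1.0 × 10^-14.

(CH3)3N + H2O ⇌ (CH3)3NH+ + OH-
Let x = [OH-] at equilibrium. Kb = x²/(1.8 − x).
Since Kb ≪ C₀, x ≈ √(Kb·C₀) = 9.95 × 10^-3 M.
Check: 0.55% ionized — well under 5%, approximation valid.
pOH = −log(9.95 × 10^-3) = 2.00; pH = 14.00 − 2.00 = 12.00

pH = 12.00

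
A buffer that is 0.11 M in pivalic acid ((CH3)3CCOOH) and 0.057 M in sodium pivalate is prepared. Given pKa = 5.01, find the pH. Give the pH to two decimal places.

pH = pKa + log([A⁻]/[HA]) = 5.01 + log(0.057/0.11)
pH = 5.01 + (-0.286) = 4.72

pH = 4.72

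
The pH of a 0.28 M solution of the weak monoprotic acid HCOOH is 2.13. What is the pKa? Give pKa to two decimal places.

pKa = 3.70

[H+] = 10^(-2.13) = 7.41 × 10^-3 M
At equilibrium [HA] = 0.28 − 7.41 × 10^-3 = 2.73 × 10^-1 M
Ka = [H+][A-]/[HA] = (7.41 × 10^-3)² / 2.73 × 10^-1 = 2.01 × 10^-4
pKa = -log(2.01 × 10^-4) = 3.70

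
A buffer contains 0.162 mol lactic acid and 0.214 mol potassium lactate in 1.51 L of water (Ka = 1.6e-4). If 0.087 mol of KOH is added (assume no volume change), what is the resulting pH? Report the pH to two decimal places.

OH- converts CH3CH(OH)COOH to CH3CH(OH)COO-: CH3CH(OH)COOH → 0.075 mol, CH3CH(OH)COO- → 0.301 mol.
pKa = −log(1.6 × 10^-4) = 3.796
pH = pKa + log([A⁻]/[HA]) = 3.796 + log(0.301/0.075) = 3.796 +0.604

pH = 4.40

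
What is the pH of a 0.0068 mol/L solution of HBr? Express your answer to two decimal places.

HBr is a strong acid and dissociates completely, so [H+] = 0.0068 M.
pH = -log(0.0068) = 2.17

pH = 2.17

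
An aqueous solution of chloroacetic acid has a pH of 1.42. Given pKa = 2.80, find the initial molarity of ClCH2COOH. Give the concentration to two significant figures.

C₀ = 9.5 × 10^-1 M

[H+] = 10^(-1.42) = 3.80 × 10^-2 M = x
Ka = 10^(−2.80) = 1.58 × 10^-3
Ka = x²/(C₀ − x) ⇒ C₀ = x + x²/Ka
C₀ = 3.80 × 10^-2 + (3.80 × 10^-2)²/(1.58 × 10^-3) = 9.52 × 10^-1 M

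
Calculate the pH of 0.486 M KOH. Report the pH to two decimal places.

KOH is a strong base; [OH-] = 0.486 M.
pOH = -log(0.486) = 0.31
pH = 14.00 - 0.31 = 13.69

pH = 13.69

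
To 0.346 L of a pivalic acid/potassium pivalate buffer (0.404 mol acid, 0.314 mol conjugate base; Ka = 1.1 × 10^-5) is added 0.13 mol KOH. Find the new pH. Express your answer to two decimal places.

pH = 5.17

After neutralization: n((CH3)3CCOOH) = 0.274 mol, n((CH3)3CCOO-) = 0.444 mol.
pKa = −log(1.1 × 10^-5) = 4.959
Henderson–Hasselbalch with mole ratio 0.444/0.274: pH = 4.959 + (+0.210)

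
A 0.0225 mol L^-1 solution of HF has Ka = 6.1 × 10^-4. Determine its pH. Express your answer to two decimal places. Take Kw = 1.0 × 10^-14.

pH = 2.47

HF ⇌ F- + H+
Ka = [H+]²/(0.0225 − [H+]) = 6.1 × 10^-4
The 5% rule fails; solving [H+]² + Ka·[H+] − Ka·C₀ = 0 exactly:
[H+] = (−Ka + √(Ka² + 4·Ka·C₀))/2 = 3.41 × 10^-3 M
pH = −log(3.41 × 10^-3) = 2.47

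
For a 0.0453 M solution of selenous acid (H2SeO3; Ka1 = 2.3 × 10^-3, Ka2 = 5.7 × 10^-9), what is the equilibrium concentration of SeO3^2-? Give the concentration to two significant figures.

5.7 × 10^-9 M

First ionization gives [H+] ≈ [HSeO3-] = 9.12 × 10^-3 M.
Second step: Ka2 = [H+][SeO3^2-]/[HSeO3-] ≈ [SeO3^2-] (since [H+] ≈ [HSeO3-]).
So [SeO3^2-] ≈ Ka2.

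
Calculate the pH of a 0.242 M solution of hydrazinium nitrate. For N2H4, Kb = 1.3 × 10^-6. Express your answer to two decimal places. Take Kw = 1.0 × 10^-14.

pH = 4.37

N2H5+ is the conjugate acid of the weak base N2H4.
Ka = Kw/Kb = 1.0×10^-14 / 1.3 × 10^-6 = 7.69 × 10^-9
Ka = [H+]²/(0.242 − [H+]) = 7.69 × 10^-9
Neglecting [H+] in the denominator: [H+] = √(7.69 × 10^-9 × 0.242) = 4.31 × 10^-5 M
pH = −log[H+] = −log(4.31 × 10^-5) = 4.37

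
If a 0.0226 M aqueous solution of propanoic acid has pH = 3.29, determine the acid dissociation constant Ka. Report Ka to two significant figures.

Ka = 1.2 × 10^-5

[H+] = 10^(-3.29) = 5.13 × 10^-4 M
At equilibrium [HA] = 0.0226 − 5.13 × 10^-4 = 2.21 × 10^-2 M
Ka = [H+][A-]/[HA] = (5.13 × 10^-4)² / 2.21 × 10^-2 = 1.2 × 10^-5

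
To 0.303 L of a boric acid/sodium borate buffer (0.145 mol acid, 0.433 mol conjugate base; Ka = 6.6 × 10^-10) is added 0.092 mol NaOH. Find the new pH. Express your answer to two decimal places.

pH = 10.18

After neutralization: n(B(OH)3) = 0.053 mol, n(B(OH)4-) = 0.525 mol.
pKa = −log(6.6 × 10^-10) = 9.180
pH = pKa + log(n_B(OH)4-/n_B(OH)3) = 9.180 + log(0.525/0.053) = 9.180 + (+0.996)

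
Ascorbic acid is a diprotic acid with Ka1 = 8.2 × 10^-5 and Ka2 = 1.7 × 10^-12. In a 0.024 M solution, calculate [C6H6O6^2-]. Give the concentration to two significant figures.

First ionization gives [H+] ≈ [HC6H6O6-] = 1.36 × 10^-3 M.
Second step: Ka2 = [H+][C6H6O6^2-]/[HC6H6O6-] ≈ [C6H6O6^2-] (since [H+] ≈ [HC6H6O6-]).
So [C6H6O6^2-] ≈ Ka2.

1.7 × 10^-12 M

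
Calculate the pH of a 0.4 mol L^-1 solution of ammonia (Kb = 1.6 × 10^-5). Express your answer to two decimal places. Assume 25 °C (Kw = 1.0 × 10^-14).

pH = 11.40

NH3 + H2O ⇌ NH4+ + OH-
Kb = x²/(0.4 − x) = 1.6 × 10^-5
Since Kb ≪ C₀, x ≈ √(Kb·C₀) = 2.53 × 10^-3 M.
pOH = −log(2.53 × 10^-3) = 2.60; pH = 14.00 − 2.60 = 11.40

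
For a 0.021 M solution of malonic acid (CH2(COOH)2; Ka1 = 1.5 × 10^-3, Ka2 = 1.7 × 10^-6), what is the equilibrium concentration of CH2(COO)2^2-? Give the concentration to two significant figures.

1.7 × 10^-6 M

First ionization gives [H+] ≈ [CH2(COOH)COO-] = 4.91 × 10^-3 M.
Second step: Ka2 = [H+][CH2(COO)2^2-]/[CH2(COOH)COO-] ≈ [CH2(COO)2^2-] (since [H+] ≈ [CH2(COOH)COO-]).
So [CH2(COO)2^2-] ≈ Ka2.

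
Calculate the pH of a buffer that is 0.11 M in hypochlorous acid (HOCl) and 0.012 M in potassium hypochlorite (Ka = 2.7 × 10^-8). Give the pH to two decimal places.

pH = 6.61

pKa = −log(2.7 × 10^-8) = 7.569
Henderson–Hasselbalch: pH = pKa + log([OCl-]/[HOCl]) = 7.569 + log(0.012/0.11)
pH = 7.569 + (-0.962) = 6.61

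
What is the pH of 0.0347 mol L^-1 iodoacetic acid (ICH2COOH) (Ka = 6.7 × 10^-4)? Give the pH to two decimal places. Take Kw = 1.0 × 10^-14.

ICH2COOH ⇌ ICH2COO- + H+
Ka = [H+]²/(0.0347 − [H+]) = 6.7 × 10^-4
The 5% rule fails; solving [H+]² + Ka·[H+] − Ka·C₀ = 0 exactly:
[H+] = [−0.00067 + √(0.00067² + 9.3e-05)]/2 = 4.50 × 10^-3 M
pH = −log[H+] = −log(4.50 × 10^-3) = 2.35

pH = 2.35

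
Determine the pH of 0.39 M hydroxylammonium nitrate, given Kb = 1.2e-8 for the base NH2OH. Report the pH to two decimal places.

NH3OH+ is the conjugate acid of the weak base NH2OH.
Ka = Kw/Kb = 1.0×10^-14 / 1.2 × 10^-8 = 8.33 × 10^-7
From the ICE table, Ka = [H+]²/(0.39 − [H+]) = 8.33 × 10^-7.
Since Ka ≪ C₀, [H+] ≈ √(Ka·C₀) = 5.70 × 10^-4 M.
([H+]/C₀ = 0.15% < 5%, so the approximation holds.)
pH = −log[H+] = −log(5.70 × 10^-4) = 3.24

pH = 3.24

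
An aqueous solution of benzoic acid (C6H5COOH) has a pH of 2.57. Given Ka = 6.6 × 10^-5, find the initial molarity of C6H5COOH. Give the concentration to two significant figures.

[H+] = 10^(-2.57) = 2.69 × 10^-3 M = x
Ka = x²/(C₀ − x) ⇒ C₀ = x + x²/Ka
C₀ = 2.69 × 10^-3 + (2.69 × 10^-3)²/(6.6 × 10^-5) = 1.12 × 10^-1 M

C₀ = 1.1 × 10^-1 M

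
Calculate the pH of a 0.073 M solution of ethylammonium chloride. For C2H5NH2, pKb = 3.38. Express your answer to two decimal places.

pH = 5.88

C2H5NH3+ is the conjugate acid of the weak base C2H5NH2.
Kb = 10^(−3.38) = 4.17 × 10^-4
Ka = Kw/Kb = 1.0×10^-14 / 4.17 × 10^-4 = 2.40 × 10^-11
From the ICE table, Ka = x²/(0.073 − x) = 2.40 × 10^-11.
Neglecting x in the denominator: x = √(2.40 × 10^-11 × 0.073) = 1.32 × 10^-6 M
(x/C₀ = 0.0018% < 5%, so the approximation holds.)
pH = −log(1.32 × 10^-6) = 5.88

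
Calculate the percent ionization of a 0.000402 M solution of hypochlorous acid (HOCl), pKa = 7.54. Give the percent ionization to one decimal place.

0.8%

HOCl ⇌ OCl- + H+; let x = [H+] at equilibrium.
Ka = 10^(−7.54) = 2.88 × 10^-8
x ≈ √(Ka·C₀) = √(2.88 × 10^-8 × 0.000402) = 3.40 × 10^-6 M
% ionization = x/C₀ × 100% = 3.40 × 10^-6/0.000402 × 100% = 0.8%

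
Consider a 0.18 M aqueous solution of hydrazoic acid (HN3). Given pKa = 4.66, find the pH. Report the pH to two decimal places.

HN3 ⇌ N3- + H+
Ka = 10^(−4.66) = 2.19 × 10^-5
Let x = [H+] at equilibrium. Ka = x²/(0.18 − x).
Since Ka ≪ C₀, x ≈ √(Ka·C₀) = 1.99 × 10^-3 M.
Check: 1.1% ionized — well under 5%, approximation valid.
pH = −log[H+] = −log(1.99 × 10^-3) = 2.70

pH = 2.70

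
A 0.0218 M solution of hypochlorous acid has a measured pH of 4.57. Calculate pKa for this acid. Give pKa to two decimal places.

pKa = 7.48

[H+] = 10^(-4.57) = 2.69 × 10^-5 M
At equilibrium [HA] = 0.0218 − 2.69 × 10^-5 = 2.18 × 10^-2 M
Ka = [H+][A-]/[HA] = (2.69 × 10^-5)² / 2.18 × 10^-2 = 3.32 × 10^-8
pKa = -log(3.32 × 10^-8) = 7.48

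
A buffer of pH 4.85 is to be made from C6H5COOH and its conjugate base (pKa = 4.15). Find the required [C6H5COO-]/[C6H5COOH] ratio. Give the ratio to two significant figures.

ratio = 5.0

pH = pKa + log(r) ⇒ log(r) = 4.85 − 4.15 = +0.70
r = [C6H5COO-]/[C6H5COOH] = 10^(+0.70) = 5.01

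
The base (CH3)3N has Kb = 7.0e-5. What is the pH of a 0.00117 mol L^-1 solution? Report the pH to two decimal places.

pH = 10.40

(CH3)3N + H2O ⇌ (CH3)3NH+ + OH-
Kb = x²/(0.00117 − x) = 7.0 × 10^-5
The 5% rule fails; solving x² + Kb·x − Kb·C₀ = 0 exactly:
x = [−7e-05 + √(7e-05² + 3.28e-07)]/2 = 2.53 × 10^-4 M
pOH = 3.60, so pH = 14.00 − pOH = 10.40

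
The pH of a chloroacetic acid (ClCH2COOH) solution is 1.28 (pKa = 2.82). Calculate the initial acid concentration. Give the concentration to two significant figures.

[H+] = 10^(-1.28) = 5.25 × 10^-2 M = x
Ka = 10^(−2.82) = 1.51 × 10^-3
Ka = x²/(C₀ − x) ⇒ C₀ = x + x²/Ka
C₀ = 5.25 × 10^-2 + (5.25 × 10^-2)²/(1.51 × 10^-3) = 1.88 M

C₀ = 1.9 M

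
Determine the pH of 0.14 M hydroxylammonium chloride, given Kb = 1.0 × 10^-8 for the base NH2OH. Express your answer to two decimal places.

pH = 3.43

NH3OH+ is the conjugate acid of the weak base NH2OH.
Ka = Kw/Kb = 1.0×10^-14 / 1.0 × 10^-8 = 1.00 × 10^-6
Let x = [H+] at equilibrium. Ka = x²/(0.14 − x).
Neglecting x in the denominator: x = √(1.00 × 10^-6 × 0.14) = 3.74 × 10^-4 M
pH = −log[H+] = −log(3.74 × 10^-4) = 3.43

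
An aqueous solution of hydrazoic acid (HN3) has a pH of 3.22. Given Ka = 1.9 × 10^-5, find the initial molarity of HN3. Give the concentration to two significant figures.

[H+] = 10^(-3.22) = 6.03 × 10^-4 M = x
Ka = x²/(C₀ − x) ⇒ C₀ = x + x²/Ka
C₀ = 6.03 × 10^-4 + (6.03 × 10^-4)²/(1.9 × 10^-5) = 1.97 × 10^-2 M

C₀ = 2.0 × 10^-2 M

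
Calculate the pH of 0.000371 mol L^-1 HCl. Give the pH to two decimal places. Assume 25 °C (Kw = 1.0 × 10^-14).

pH = 3.43

HCl is a strong acid and dissociates completely, so [H+] = 0.000371 M.
pH = -log(0.000371) = 3.43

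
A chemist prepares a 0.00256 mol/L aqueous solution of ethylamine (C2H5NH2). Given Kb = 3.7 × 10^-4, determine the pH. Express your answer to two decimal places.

pH = 10.91

C2H5NH2 + H2O ⇌ C2H5NH3+ + OH-
From the ICE table, Kb = [OH-]²/(0.00256 − [OH-]) = 3.7 × 10^-4.
The 5% rule fails; solving [OH-]² + Kb·[OH-] − Kb·C₀ = 0 exactly:
[OH-] = [−0.00037 + √(0.00037² + 3.79e-06)]/2 = 8.06 × 10^-4 M
pOH = 3.09, so pH = 14.00 − pOH = 10.91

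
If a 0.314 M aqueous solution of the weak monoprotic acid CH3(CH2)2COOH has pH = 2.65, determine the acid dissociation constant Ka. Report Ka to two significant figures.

[H+] = 10^(-2.65) = 2.24 × 10^-3 M
At equilibrium [HA] = 0.314 − 2.24 × 10^-3 = 3.12 × 10^-1 M
Ka = [H+][A-]/[HA] = (2.24 × 10^-3)² / 3.12 × 10^-1 = 1.6 × 10^-5

Ka = 1.6 × 10^-5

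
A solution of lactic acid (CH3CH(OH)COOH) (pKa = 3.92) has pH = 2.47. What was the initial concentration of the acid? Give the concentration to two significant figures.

C₀ = 9.9 × 10^-2 M

[H+] = 10^(-2.47) = 3.39 × 10^-3 M = x
Ka = 10^(−3.92) = 1.20 × 10^-4
Ka = x²/(C₀ − x) ⇒ C₀ = x + x²/Ka
C₀ = 3.39 × 10^-3 + (3.39 × 10^-3)²/(1.20 × 10^-4) = 9.92 × 10^-2 M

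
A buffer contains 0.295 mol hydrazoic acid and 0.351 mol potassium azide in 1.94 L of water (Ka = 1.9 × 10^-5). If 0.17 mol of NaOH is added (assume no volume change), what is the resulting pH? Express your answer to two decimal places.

After neutralization: n(HN3) = 0.125 mol, n(N3-) = 0.521 mol.
pKa = −log(1.9 × 10^-5) = 4.721
pH = pKa + log(n_N3-/n_HN3) = 4.721 + log(0.521/0.125) = 4.721 + (+0.620)

pH = 5.34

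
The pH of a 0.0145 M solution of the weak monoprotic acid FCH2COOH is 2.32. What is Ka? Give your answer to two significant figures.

Ka = 2.4 × 10^-3

[H+] = 10^(-2.32) = 4.79 × 10^-3 M
At equilibrium [HA] = 0.0145 − 4.79 × 10^-3 = 9.71 × 10^-3 M
Ka = [H+][A-]/[HA] = (4.79 × 10^-3)² / 9.71 × 10^-3 = 2.4 × 10^-3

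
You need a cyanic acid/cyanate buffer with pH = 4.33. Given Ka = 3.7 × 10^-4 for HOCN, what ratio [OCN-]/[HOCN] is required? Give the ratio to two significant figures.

pKa = -log(3.7 × 10^-4) = 3.432
pH = pKa + log(r) ⇒ log(r) = 4.33 − 3.432 = +0.898
r = [OCN-]/[HOCN] = 10^(+0.898) = 7.91

ratio = 7.9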